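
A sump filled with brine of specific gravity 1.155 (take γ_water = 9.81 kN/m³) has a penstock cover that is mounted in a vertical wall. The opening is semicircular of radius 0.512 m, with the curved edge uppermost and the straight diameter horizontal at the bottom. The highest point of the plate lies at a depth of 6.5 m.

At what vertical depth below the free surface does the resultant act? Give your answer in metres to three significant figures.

γ = 1.155 × 9.81 = 11.33055 kN/m³.
The centroid lies 4r/(3π) = 0.2173 m above the diameter, so r − 4r/(3π) = 0.512 − 0.2173 = 0.2947 m below the topmost point, so the centroid depth is h_c = 6.5 + 0.2947 = 6.7947 m.
A = πr²/2 = π × 0.512²/2 = 0.411775 m².
Resultant F = γ·h_c·A = 11.33055 × 6.7947 × 0.411775 = 31.7016 kN.
I_c = (π/8 − 8/(9π))·r⁴ = 0.109757 × 0.512⁴ = 0.00754244 m⁴.
Centre of pressure: y_p = y_c + I_c/(y_c·A) = 6.7947 + 0.00754244/(6.7947 × 0.411775) = 6.7947 + 0.00269576 = 6.7974 m along the plane.

h_p = 6.80 m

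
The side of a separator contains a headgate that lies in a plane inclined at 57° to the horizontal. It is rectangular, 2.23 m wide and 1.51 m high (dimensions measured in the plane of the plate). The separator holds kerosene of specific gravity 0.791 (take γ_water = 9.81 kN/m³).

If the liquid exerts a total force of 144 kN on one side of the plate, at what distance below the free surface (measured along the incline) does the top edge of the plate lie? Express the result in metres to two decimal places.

y_top ≈ 5.82 m

γ = 0.791 × 9.81 = 7.75971 kN/m³.
A = 2.23 × 1.51 = 3.3673 m².
From F = γ·h_c·A, the centroid depth is h_c = 144/(7.75971 × 3.3673) = 5.51106 m.
Let θ = 57° be the plate's angle to the horizontal; measure y along the incline from where the plane meets the free surface. Vertical depth h = y·sinθ with sinθ = 0.838671.
Along the incline, y_c = h_c/sinθ = 5.51106/0.838671 = 6.57118 m.
The centroid lies 1.51/2 = 0.755 m below the top edge, so the top edge sits at y_top = 6.57118 − 0.755 = 5.81618 m along the incline.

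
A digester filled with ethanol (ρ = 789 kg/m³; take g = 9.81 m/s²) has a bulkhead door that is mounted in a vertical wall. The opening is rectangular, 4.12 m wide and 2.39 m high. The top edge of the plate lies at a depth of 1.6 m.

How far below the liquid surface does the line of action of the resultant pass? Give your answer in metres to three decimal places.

γ = ρg = 789 × 9.81 / 1000 = 7.74009 kN/m³.
The centroid lies 2.39/2 = 1.195 m below the top edge, so the centroid depth is h_c = 1.6 + 1.195 = 2.795 m.
A = 4.12 × 2.39 = 9.8468 m².
Resultant F = γ·h_c·A = 7.74009 × 2.795 × 9.8468 = 213.021 kN.
I_c = b·h³/12 = 4.12 × 2.39³/12 = 4.68716 m⁴.
Centre of pressure: y_p = y_c + I_c/(y_c·A) = 2.795 + 4.68716/(2.795 × 9.8468) = 2.795 + 0.170307 = 2.96531 m along the plane.

h_p = 2.965 m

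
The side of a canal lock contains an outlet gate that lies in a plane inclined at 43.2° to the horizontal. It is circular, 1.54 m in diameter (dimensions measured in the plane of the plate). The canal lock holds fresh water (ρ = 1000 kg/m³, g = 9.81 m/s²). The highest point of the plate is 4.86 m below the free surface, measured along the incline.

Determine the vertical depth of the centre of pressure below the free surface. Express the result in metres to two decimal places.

h_p = 3.87 m

γ = ρg = 1000 × 9.81 = 9810 N/m³ = 9.81 kN/m³.
Let θ = 43.2° be the plate's angle to the horizontal; measure y along the incline from where the plane meets the free surface. Vertical depth h = y·sinθ with sinθ = 0.684547.
The centroid is at the centre, 0.77 m below the top of the plate, so y_c = 4.86 + 0.77 = 5.63 m and h_c = 5.63 × 0.684547 = 3.854 m.
A = π(0.77)² = 1.86265 m².
Resultant F = γ·h_c·A = 9.81 × 3.854 × 1.86265 = 70.4226 kN.
I_c = πr⁴/4 = π × 0.77⁴/4 = 0.276091 m⁴.
Centre of pressure: y_p = y_c + I_c/(y_c·A) = 5.63 + 0.276091/(5.63 × 1.86265) = 5.63 + 0.0263277 = 5.65633 m along the plane.
Vertically, h_p = y_p·sinθ = 5.65633 × 0.684547 = 3.87202 m.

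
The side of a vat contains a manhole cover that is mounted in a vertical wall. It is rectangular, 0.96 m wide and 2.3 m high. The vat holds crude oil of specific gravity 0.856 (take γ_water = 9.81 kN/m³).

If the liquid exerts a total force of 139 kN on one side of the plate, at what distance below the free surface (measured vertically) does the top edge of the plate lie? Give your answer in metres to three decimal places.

d_top ≈ 6.347 m

γ = 0.856 × 9.81 = 8.39736 kN/m³.
A = 0.96 × 2.3 = 2.208 m².
From F = γ·h_c·A, the centroid depth is h_c = 139/(8.39736 × 2.208) = 7.49675 m.
The centroid lies 2.3/2 = 1.15 m below the top edge, so the top edge sits at h_top = 7.49675 − 1.15 = 6.34675 m below the surface.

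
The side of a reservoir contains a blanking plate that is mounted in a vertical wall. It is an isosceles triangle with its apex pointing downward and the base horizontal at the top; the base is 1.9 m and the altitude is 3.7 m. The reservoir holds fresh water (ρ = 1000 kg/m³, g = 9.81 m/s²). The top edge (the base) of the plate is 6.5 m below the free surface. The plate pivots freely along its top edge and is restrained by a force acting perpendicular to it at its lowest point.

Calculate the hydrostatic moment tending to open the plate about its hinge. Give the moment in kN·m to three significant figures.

γ = ρg = 1000 × 9.81 = 9810 N/m³ = 9.81 kN/m³.
With the apex down, the centroid sits h/3 = 3.7/3 = 1.23333 m below the base (the top edge), so the centroid depth is h_c = 6.5 + 1.23333 = 7.73333 m.
A = ½ × 1.9 × 3.7 = 3.515 m².
Resultant F = γ·h_c·A = 9.81 × 7.73333 × 3.515 = 266.662 kN.
I_c = b·h³/36 = 1.9 × 3.7³/36 = 2.67335 m⁴.
Centre of pressure: y_p = y_c + I_c/(y_c·A) = 7.73333 + 2.67335/(7.73333 × 3.515) = 7.73333 + 0.0983476 = 7.83168 m along the plane.
The resultant acts 1.23333 + 0.0983476 = 1.33168 m (along the plate) below the hinge at the top edge, so the moment about the hinge is M = F × 1.33168 = 266.662 × 1.33168 = 355.108 kN·m.

M ≈ 355 kN·m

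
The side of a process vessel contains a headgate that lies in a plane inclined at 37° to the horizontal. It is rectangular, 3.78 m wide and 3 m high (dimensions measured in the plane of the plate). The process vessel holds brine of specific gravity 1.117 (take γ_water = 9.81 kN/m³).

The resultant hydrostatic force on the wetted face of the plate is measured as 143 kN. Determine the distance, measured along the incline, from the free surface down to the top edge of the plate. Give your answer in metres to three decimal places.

γ = 1.117 × 9.81 = 10.95777 kN/m³.
A = 3.78 × 3 = 11.34 m².
From F = γ·h_c·A, the centroid depth is h_c = 143/(10.95777 × 11.34) = 1.1508 m.
Let θ = 37° be the plate's angle to the horizontal; measure y along the incline from where the plane meets the free surface. Vertical depth h = y·sinθ with sinθ = 0.601815.
Along the incline, y_c = h_c/sinθ = 1.1508/0.601815 = 1.91222 m.
The centroid lies 3/2 = 1.5 m below the top edge, so the top edge sits at y_top = 1.91222 − 1.5 = 0.41222 m along the incline.

y_top ≈ 0.412 m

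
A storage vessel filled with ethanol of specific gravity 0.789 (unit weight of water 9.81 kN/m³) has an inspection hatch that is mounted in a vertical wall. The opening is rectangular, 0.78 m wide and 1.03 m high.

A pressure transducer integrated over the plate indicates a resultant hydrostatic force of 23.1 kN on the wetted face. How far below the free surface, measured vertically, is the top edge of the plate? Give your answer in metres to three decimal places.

γ = 0.789 × 9.81 = 7.74009 kN/m³.
A = 0.78 × 1.03 = 0.8034 m².
From F = γ·h_c·A, the centroid depth is h_c = 23.1/(7.74009 × 0.8034) = 3.71479 m.
The centroid lies 1.03/2 = 0.515 m below the top edge, so the top edge sits at h_top = 3.71479 − 0.515 = 3.19979 m below the surface.

d_top ≈ 3.200 m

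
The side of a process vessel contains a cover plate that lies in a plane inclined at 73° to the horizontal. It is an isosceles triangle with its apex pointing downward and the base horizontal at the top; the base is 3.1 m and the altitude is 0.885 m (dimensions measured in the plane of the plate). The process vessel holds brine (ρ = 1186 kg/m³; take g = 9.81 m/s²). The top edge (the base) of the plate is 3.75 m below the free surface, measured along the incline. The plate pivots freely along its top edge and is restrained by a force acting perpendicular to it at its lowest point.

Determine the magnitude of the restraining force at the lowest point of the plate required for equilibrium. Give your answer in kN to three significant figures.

γ = ρg = 1186 × 9.81 / 1000 = 11.63466 kN/m³.
Let θ = 73° be the plate's angle to the horizontal; measure y along the incline from where the plane meets the free surface. Vertical depth h = y·sinθ with sinθ = 0.956305.
With the apex down, the centroid sits h/3 = 0.885/3 = 0.295 m below the base (the top edge), so y_c = 3.75 + 0.295 = 4.045 m and h_c = 4.045 × 0.956305 = 3.86825 m.
A = ½ × 3.1 × 0.885 = 1.37175 m².
Resultant F = γ·h_c·A = 11.63466 × 3.86825 × 1.37175 = 61.7367 kN.
I_c = b·h³/36 = 3.1 × 0.885³/36 = 0.0596883 m⁴.
Centre of pressure: y_p = y_c + I_c/(y_c·A) = 4.045 + 0.0596883/(4.045 × 1.37175) = 4.045 + 0.0107571 = 4.05576 m along the plane.
The resultant acts 0.295 + 0.0107571 = 0.305757 m (along the plate) below the hinge at the top edge, so the moment about the hinge is M = F × 0.305757 = 61.7367 × 0.305757 = 18.8764 kN·m.
A normal force at the bottom, 0.885 m from the hinge, must supply this moment: P = 18.8764/0.885 = 21.3293 kN.

P ≈ 21.3 kN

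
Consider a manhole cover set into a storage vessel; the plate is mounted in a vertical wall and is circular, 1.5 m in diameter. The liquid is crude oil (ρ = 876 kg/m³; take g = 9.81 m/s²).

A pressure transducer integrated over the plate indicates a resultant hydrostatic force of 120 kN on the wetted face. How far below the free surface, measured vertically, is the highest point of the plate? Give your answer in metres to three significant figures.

γ = ρg = 876 × 9.81 / 1000 = 8.59356 kN/m³.
A = π(0.75)² = 1.76715 m².
From F = γ·h_c·A, the centroid depth is h_c = 120/(8.59356 × 1.76715) = 7.90196 m.
The centroid is at the centre, 0.75 m below the top of the plate, so the highest point sits at h_top = 7.90196 − 0.75 = 7.15196 m below the surface.

d_top ≈ 7.15 m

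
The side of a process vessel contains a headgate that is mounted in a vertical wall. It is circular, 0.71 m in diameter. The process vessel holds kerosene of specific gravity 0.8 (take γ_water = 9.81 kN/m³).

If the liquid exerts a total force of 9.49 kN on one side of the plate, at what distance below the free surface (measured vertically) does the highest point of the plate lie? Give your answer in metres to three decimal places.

γ = 0.8 × 9.81 = 7.848 kN/m³.
A = π(0.355)² = 0.395919 m².
From F = γ·h_c·A, the centroid depth is h_c = 9.49/(7.848 × 0.395919) = 3.05422 m.
The centroid is at the centre, 0.355 m below the top of the plate, so the highest point sits at h_top = 3.05422 − 0.355 = 2.69922 m below the surface.

d_top ≈ 2.699 m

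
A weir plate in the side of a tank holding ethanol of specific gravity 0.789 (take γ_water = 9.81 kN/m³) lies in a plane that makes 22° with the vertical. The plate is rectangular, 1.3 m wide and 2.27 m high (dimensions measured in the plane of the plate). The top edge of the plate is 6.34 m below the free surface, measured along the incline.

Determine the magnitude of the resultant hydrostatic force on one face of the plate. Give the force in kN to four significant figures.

γ = 0.789 × 9.81 = 7.74009 kN/m³.
The plate makes 22° with the vertical, i.e. θ = 90° − 22° = 68° to the horizontal. Measuring y along the incline from the free-surface line, vertical depth h = y·sinθ with sinθ = 0.927184.
The centroid lies 2.27/2 = 1.135 m below the top edge, so y_c = 6.34 + 1.135 = 7.475 m and h_c = 7.475 × 0.927184 = 6.9307 m.
A = 1.3 × 2.27 = 2.951 m².
Resultant F = γ·h_c·A = 7.74009 × 6.9307 × 2.951 = 158.304 kN.

F ≈ 158.3 kN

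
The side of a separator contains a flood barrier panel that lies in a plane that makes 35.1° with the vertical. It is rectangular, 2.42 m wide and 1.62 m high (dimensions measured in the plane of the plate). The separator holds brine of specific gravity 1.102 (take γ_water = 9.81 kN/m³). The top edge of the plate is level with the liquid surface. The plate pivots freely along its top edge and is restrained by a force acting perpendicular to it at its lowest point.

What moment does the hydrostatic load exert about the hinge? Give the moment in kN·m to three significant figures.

M ≈ 30.3 kN·m

γ = 1.102 × 9.81 = 10.81062 kN/m³.
The plate makes 35.1° with the vertical, i.e. θ = 90° − 35.1° = 54.9° to the horizontal. Measuring y along the incline from the free-surface line, vertical depth h = y·sinθ with sinθ = 0.818150.
The centroid lies 1.62/2 = 0.81 m below the top edge, so y_c = 0.81 m and h_c = 0.81 × 0.818150 = 0.662702 m.
A = 2.42 × 1.62 = 3.9204 m².
Resultant F = γ·h_c·A = 10.81062 × 0.662702 × 3.9204 = 28.0866 kN.
I_c = b·h³/12 = 2.42 × 1.62³/12 = 0.857391 m⁴.
Centre of pressure: y_p = y_c + I_c/(y_c·A) = 0.81 + 0.857391/(0.81 × 3.9204) = 0.81 + 0.27 = 1.08 m along the plane.
The resultant acts 0.81 + 0.27 = 1.08 m (along the plate) below the hinge at the top edge, so the moment about the hinge is M = F × 1.08 = 28.0866 × 1.08 = 30.3335 kN·m.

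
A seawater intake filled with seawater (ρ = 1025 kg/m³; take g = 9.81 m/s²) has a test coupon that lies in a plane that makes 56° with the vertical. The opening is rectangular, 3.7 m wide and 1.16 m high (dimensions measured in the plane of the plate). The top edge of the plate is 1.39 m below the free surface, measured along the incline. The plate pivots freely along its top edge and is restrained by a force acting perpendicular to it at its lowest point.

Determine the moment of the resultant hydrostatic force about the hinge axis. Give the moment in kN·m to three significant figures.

γ = ρg = 1025 × 9.81 / 1000 = 10.05525 kN/m³.
The plate makes 56° with the vertical, i.e. θ = 90° − 56° = 34° to the horizontal. Measuring y along the incline from the free-surface line, vertical depth h = y·sinθ with sinθ = 0.559193.
The centroid lies 1.16/2 = 0.58 m below the top edge, so y_c = 1.39 + 0.58 = 1.97 m and h_c = 1.97 × 0.559193 = 1.10161 m.
A = 3.7 × 1.16 = 4.292 m².
Resultant F = γ·h_c·A = 10.05525 × 1.10161 × 4.292 = 47.5423 kN.
I_c = b·h³/12 = 3.7 × 1.16³/12 = 0.481276 m⁴.
Centre of pressure: y_p = y_c + I_c/(y_c·A) = 1.97 + 0.481276/(1.97 × 4.292) = 1.97 + 0.0569204 = 2.02692 m along the plane.
The resultant acts 0.58 + 0.0569204 = 0.63692 m (along the plate) below the hinge at the top edge, so the moment about the hinge is M = F × 0.63692 = 47.5423 × 0.63692 = 30.2806 kN·m.

M ≈ 30.3 kN·m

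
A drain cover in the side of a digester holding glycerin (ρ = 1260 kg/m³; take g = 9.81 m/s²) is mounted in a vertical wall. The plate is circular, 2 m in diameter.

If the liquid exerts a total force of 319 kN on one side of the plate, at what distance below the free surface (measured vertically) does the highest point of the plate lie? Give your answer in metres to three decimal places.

d_top ≈ 7.215 m

γ = ρg = 1260 × 9.81 / 1000 = 12.3606 kN/m³.
A = π(1)² = 3.14159 m².
From F = γ·h_c·A, the centroid depth is h_c = 319/(12.3606 × 3.14159) = 8.21489 m.
The centroid is at the centre, 1 m below the top of the plate, so the highest point sits at h_top = 8.21489 − 1 = 7.21489 m below the surface.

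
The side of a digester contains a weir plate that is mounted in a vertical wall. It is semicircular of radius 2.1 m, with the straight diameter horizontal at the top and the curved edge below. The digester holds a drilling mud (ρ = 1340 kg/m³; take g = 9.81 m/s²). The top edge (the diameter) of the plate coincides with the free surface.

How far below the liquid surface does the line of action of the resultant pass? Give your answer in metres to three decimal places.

γ = ρg = 1340 × 9.81 / 1000 = 13.1454 kN/m³.
The centroid of a semicircle lies 4r/(3π) = 0.891268 m from the diameter, here below the top edge, so the centroid depth is h_c = 0.891268 m.
A = πr²/2 = π × 2.1²/2 = 6.92721 m².
Resultant F = γ·h_c·A = 13.1454 × 0.891268 × 6.92721 = 81.1597 kN.
I_c = (π/8 − 8/(9π))·r⁴ = 0.109757 × 2.1⁴ = 2.13457 m⁴.
Centre of pressure: y_p = y_c + I_c/(y_c·A) = 0.891268 + 2.13457/(0.891268 × 6.92721) = 0.891268 + 0.345735 = 1.237 m along the plane.

h_p = 1.237 m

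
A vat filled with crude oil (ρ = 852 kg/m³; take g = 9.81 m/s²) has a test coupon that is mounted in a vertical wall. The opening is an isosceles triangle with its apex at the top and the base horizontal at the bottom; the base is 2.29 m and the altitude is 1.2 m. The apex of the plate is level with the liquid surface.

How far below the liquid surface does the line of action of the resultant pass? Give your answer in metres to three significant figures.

γ = ρg = 852 × 9.81 / 1000 = 8.35812 kN/m³.
With the apex up, the centroid sits 2h/3 = 2 × 1.2/3 = 0.8 m below the apex, so the centroid depth is h_c = 0.8 m.
A = ½ × 2.29 × 1.2 = 1.374 m².
Resultant F = γ·h_c·A = 8.35812 × 0.8 × 1.374 = 9.18725 kN.
I_c = b·h³/36 = 2.29 × 1.2³/36 = 0.10992 m⁴.
Centre of pressure: y_p = y_c + I_c/(y_c·A) = 0.8 + 0.10992/(0.8 × 1.374) = 0.8 + 0.1 = 0.9 m along the plane.

h_p = 0.900 m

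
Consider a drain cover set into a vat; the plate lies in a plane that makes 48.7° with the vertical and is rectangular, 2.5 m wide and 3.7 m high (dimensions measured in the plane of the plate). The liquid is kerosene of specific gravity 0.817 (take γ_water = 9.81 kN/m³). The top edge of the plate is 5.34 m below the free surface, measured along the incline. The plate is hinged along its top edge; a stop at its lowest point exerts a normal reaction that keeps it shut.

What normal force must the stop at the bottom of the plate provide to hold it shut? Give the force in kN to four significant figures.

P ≈ 191.0 kN

γ = 0.817 × 9.81 = 8.01477 kN/m³.
The plate makes 48.7° with the vertical, i.e. θ = 90° − 48.7° = 41.3° to the horizontal. Measuring y along the incline from the free-surface line, vertical depth h = y·sinθ with sinθ = 0.660002.
The centroid lies 3.7/2 = 1.85 m below the top edge, so y_c = 5.34 + 1.85 = 7.19 m and h_c = 7.19 × 0.660002 = 4.74541 m.
A = 2.5 × 3.7 = 9.25 m².
Resultant F = γ·h_c·A = 8.01477 × 4.74541 × 9.25 = 351.809 kN.
I_c = b·h³/12 = 2.5 × 3.7³/12 = 10.5527 m⁴.
Centre of pressure: y_p = y_c + I_c/(y_c·A) = 7.19 + 10.5527/(7.19 × 9.25) = 7.19 + 0.158669 = 7.34867 m along the plane.
The resultant acts 1.85 + 0.158669 = 2.00867 m (along the plate) below the hinge at the top edge, so the moment about the hinge is M = F × 2.00867 = 351.809 × 2.00867 = 706.668 kN·m.
A normal force at the bottom, 3.7 m from the hinge, must supply this moment: P = 706.668/3.7 = 190.991 kN.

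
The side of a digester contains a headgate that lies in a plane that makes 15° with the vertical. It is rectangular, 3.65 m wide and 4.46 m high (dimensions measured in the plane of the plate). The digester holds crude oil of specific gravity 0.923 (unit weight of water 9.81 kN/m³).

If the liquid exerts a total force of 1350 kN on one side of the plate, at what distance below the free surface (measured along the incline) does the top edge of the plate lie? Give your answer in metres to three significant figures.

γ = 0.923 × 9.81 = 9.05463 kN/m³.
A = 3.65 × 4.46 = 16.279 m².
From F = γ·h_c·A, the centroid depth is h_c = 1350/(9.05463 × 16.279) = 9.15873 m.
The plate makes 15° with the vertical, i.e. θ = 90° − 15° = 75° to the horizontal. Measuring y along the incline from the free-surface line, vertical depth h = y·sinθ with sinθ = 0.965926.
Along the incline, y_c = h_c/sinθ = 9.15873/0.965926 = 9.48181 m.
The centroid lies 4.46/2 = 2.23 m below the top edge, so the top edge sits at y_top = 9.48181 − 2.23 = 7.25181 m along the incline.

y_top ≈ 7.25 m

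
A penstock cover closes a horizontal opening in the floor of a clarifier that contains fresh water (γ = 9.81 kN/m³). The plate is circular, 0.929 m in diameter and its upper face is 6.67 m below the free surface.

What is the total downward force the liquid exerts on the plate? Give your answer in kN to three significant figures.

F ≈ 44.4 kN

γ = 9.81 kN/m³.
The plate is horizontal, so pressure is uniform at p = γ·h = 9.81 × 6.67 = 65.4327 kN/m².
A = π(0.4645)² = 0.677831 m².
F = p·A = 65.4327 × 0.677831 = 44.3523 kN.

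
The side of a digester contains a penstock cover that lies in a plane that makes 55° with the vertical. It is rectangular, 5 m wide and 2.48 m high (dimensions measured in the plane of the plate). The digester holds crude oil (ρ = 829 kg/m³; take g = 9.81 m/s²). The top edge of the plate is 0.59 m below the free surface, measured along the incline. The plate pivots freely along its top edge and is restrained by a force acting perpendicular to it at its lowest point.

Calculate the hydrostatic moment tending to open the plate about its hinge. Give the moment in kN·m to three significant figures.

M ≈ 161 kN·m

γ = ρg = 829 × 9.81 / 1000 = 8.13249 kN/m³.
The plate makes 55° with the vertical, i.e. θ = 90° − 55° = 35° to the horizontal. Measuring y along the incline from the free-surface line, vertical depth h = y·sinθ with sinθ = 0.573576.
The centroid lies 2.48/2 = 1.24 m below the top edge, so y_c = 0.59 + 1.24 = 1.83 m and h_c = 1.83 × 0.573576 = 1.04964 m.
A = 5 × 2.48 = 12.4 m².
Resultant F = γ·h_c·A = 8.13249 × 1.04964 × 12.4 = 105.849 kN.
I_c = b·h³/12 = 5 × 2.48³/12 = 6.35541 m⁴.
Centre of pressure: y_p = y_c + I_c/(y_c·A) = 1.83 + 6.35541/(1.83 × 12.4) = 1.83 + 0.280073 = 2.11007 m along the plane.
The resultant acts 1.24 + 0.280073 = 1.52007 m (along the plate) below the hinge at the top edge, so the moment about the hinge is M = F × 1.52007 = 105.849 × 1.52007 = 160.898 kN·m.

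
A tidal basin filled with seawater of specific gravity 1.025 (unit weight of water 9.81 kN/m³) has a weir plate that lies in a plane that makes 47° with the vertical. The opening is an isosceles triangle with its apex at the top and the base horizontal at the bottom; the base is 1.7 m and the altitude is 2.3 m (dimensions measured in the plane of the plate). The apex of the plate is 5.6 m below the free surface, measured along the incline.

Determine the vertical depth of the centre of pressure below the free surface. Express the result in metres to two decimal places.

γ = 1.025 × 9.81 = 10.05525 kN/m³.
The plate makes 47° with the vertical, i.e. θ = 90° − 47° = 43° to the horizontal. Measuring y along the incline from the free-surface line, vertical depth h = y·sinθ with sinθ = 0.681998.
With the apex up, the centroid sits 2h/3 = 2 × 2.3/3 = 1.53333 m below the apex, so y_c = 5.6 + 1.53333 = 7.13333 m and h_c = 7.13333 × 0.681998 = 4.86492 m.
A = ½ × 1.7 × 2.3 = 1.955 m².
Resultant F = γ·h_c·A = 10.05525 × 4.86492 × 1.955 = 95.6347 kN.
I_c = b·h³/36 = 1.7 × 2.3³/36 = 0.574553 m⁴.
Centre of pressure: y_p = y_c + I_c/(y_c·A) = 7.13333 + 0.574553/(7.13333 × 1.955) = 7.13333 + 0.0411994 = 7.17453 m along the plane.
Vertically, h_p = y_p·sinθ = 7.17453 × 0.681998 = 4.89302 m.

h_p = 4.89 m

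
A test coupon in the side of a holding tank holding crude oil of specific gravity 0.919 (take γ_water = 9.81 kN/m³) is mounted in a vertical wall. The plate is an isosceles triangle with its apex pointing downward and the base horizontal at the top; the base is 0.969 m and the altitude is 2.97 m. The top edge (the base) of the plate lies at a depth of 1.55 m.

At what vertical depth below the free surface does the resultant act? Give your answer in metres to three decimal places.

h_p = 2.733 m

γ = 0.919 × 9.81 = 9.01539 kN/m³.
With the apex down, the centroid sits h/3 = 2.97/3 = 0.99 m below the base (the top edge), so the centroid depth is h_c = 1.55 + 0.99 = 2.54 m.
A = ½ × 0.969 × 2.97 = 1.43897 m².
Resultant F = γ·h_c·A = 9.01539 × 2.54 × 1.43897 = 32.9511 kN.
I_c = b·h³/36 = 0.969 × 2.97³/36 = 0.705165 m⁴.
Centre of pressure: y_p = y_c + I_c/(y_c·A) = 2.54 + 0.705165/(2.54 × 1.43897) = 2.54 + 0.192932 = 2.73293 m along the plane.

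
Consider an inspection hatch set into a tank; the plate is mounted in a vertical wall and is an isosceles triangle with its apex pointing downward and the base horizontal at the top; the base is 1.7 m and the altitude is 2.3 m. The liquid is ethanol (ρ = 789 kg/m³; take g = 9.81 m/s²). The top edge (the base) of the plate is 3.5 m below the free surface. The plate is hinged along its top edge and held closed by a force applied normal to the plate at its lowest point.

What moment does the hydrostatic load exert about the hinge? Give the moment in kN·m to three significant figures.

γ = ρg = 789 × 9.81 / 1000 = 7.74009 kN/m³.
With the apex down, the centroid sits h/3 = 2.3/3 = 0.766667 m below the base (the top edge), so the centroid depth is h_c = 3.5 + 0.766667 = 4.26667 m.
A = ½ × 1.7 × 2.3 = 1.955 m².
Resultant F = γ·h_c·A = 7.74009 × 4.26667 × 1.955 = 64.5627 kN.
I_c = b·h³/36 = 1.7 × 2.3³/36 = 0.574553 m⁴.
Centre of pressure: y_p = y_c + I_c/(y_c·A) = 4.26667 + 0.574553/(4.26667 × 1.955) = 4.26667 + 0.0688802 = 4.33555 m along the plane.
The resultant acts 0.766667 + 0.0688802 = 0.835547 m (along the plate) below the hinge at the top edge, so the moment about the hinge is M = F × 0.835547 = 64.5627 × 0.835547 = 53.9452 kN·m.

M ≈ 53.9 kN·m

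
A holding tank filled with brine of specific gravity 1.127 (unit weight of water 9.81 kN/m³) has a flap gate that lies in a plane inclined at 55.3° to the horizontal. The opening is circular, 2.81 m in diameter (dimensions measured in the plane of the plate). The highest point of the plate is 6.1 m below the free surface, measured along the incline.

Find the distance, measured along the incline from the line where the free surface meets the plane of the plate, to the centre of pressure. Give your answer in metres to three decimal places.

γ = 1.127 × 9.81 = 11.05587 kN/m³.
Let θ = 55.3° be the plate's angle to the horizontal; measure y along the incline from where the plane meets the free surface. Vertical depth h = y·sinθ with sinθ = 0.822144.
The centroid is at the centre, 1.405 m below the top of the plate, so y_c = 6.1 + 1.405 = 7.505 m and h_c = 7.505 × 0.822144 = 6.17019 m.
A = π(1.405)² = 6.20158 m².
Resultant F = γ·h_c·A = 11.05587 × 6.17019 × 6.20158 = 423.052 kN.
I_c = πr⁴/4 = π × 1.405⁴/4 = 3.06052 m⁴.
Centre of pressure: y_p = y_c + I_c/(y_c·A) = 7.505 + 3.06052/(7.505 × 6.20158) = 7.505 + 0.065757 = 7.57076 m along the plane.

y_p = 7.571 m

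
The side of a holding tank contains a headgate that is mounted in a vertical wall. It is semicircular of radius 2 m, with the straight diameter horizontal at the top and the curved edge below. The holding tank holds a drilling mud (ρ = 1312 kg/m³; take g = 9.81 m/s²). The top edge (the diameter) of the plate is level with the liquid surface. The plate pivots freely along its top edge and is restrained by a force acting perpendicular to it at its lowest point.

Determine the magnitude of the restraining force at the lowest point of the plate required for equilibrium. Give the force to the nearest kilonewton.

γ = ρg = 1312 × 9.81 / 1000 = 12.87072 kN/m³.
The centroid of a semicircle lies 4r/(3π) = 0.848826 m from the diameter, here below the top edge, so the centroid depth is h_c = 0.848826 m.
A = πr²/2 = π × 2²/2 = 6.28319 m².
Resultant F = γ·h_c·A = 12.87072 × 0.848826 × 6.28319 = 68.6439 kN.
I_c = (π/8 − 8/(9π))·r⁴ = 0.109757 × 2⁴ = 1.75611 m⁴.
Centre of pressure: y_p = y_c + I_c/(y_c·A) = 0.848826 + 1.75611/(0.848826 × 6.28319) = 0.848826 + 0.329271 = 1.1781 m along the plane.
The resultant acts 0.848826 + 0.329271 = 1.1781 m (along the plate) below the hinge at the top edge, so the moment about the hinge is M = F × 1.1781 = 68.6439 × 1.1781 = 80.8694 kN·m.
A normal force at the bottom, 2 m from the hinge, must supply this moment: P = 80.8694/2 = 40.4347 kN.

P ≈ 40 kN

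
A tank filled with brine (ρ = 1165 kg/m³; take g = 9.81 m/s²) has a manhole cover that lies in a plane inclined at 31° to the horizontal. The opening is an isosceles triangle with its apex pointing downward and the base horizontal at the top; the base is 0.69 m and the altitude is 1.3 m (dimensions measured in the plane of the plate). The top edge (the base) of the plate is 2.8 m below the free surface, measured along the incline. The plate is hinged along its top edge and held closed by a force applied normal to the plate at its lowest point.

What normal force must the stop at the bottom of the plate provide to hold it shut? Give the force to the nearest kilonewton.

γ = ρg = 1165 × 9.81 / 1000 = 11.42865 kN/m³.
Let θ = 31° be the plate's angle to the horizontal; measure y along the incline from where the plane meets the free surface. Vertical depth h = y·sinθ with sinθ = 0.515038.
With the apex down, the centroid sits h/3 = 1.3/3 = 0.433333 m below the base (the top edge), so y_c = 2.8 + 0.433333 = 3.23333 m and h_c = 3.23333 × 0.515038 = 1.66529 m.
A = ½ × 0.69 × 1.3 = 0.4485 m².
Resultant F = γ·h_c·A = 11.42865 × 1.66529 × 0.4485 = 8.53586 kN.
I_c = b·h³/36 = 0.69 × 1.3³/36 = 0.0421092 m⁴.
Centre of pressure: y_p = y_c + I_c/(y_c·A) = 3.23333 + 0.0421092/(3.23333 × 0.4485) = 3.23333 + 0.0290379 = 3.26237 m along the plane.
The resultant acts 0.433333 + 0.0290379 = 0.462371 m (along the plate) below the hinge at the top edge, so the moment about the hinge is M = F × 0.462371 = 8.53586 × 0.462371 = 3.94673 kN·m.
A normal force at the bottom, 1.3 m from the hinge, must supply this moment: P = 3.94673/1.3 = 3.03595 kN.

P ≈ 3 kN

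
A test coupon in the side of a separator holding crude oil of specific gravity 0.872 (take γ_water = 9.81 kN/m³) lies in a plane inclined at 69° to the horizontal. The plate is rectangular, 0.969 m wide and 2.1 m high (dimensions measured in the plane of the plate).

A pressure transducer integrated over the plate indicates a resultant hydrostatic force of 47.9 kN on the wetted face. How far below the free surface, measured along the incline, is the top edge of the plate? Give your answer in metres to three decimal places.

γ = 0.872 × 9.81 = 8.55432 kN/m³.
A = 0.969 × 2.1 = 2.0349 m².
From F = γ·h_c·A, the centroid depth is h_c = 47.9/(8.55432 × 2.0349) = 2.75174 m.
Let θ = 69° be the plate's angle to the horizontal; measure y along the incline from where the plane meets the free surface. Vertical depth h = y·sinθ with sinθ = 0.933580.
Along the incline, y_c = h_c/sinθ = 2.75174/0.933580 = 2.94751 m.
The centroid lies 2.1/2 = 1.05 m below the top edge, so the top edge sits at y_top = 2.94751 − 1.05 = 1.89751 m along the incline.

y_top ≈ 1.898 m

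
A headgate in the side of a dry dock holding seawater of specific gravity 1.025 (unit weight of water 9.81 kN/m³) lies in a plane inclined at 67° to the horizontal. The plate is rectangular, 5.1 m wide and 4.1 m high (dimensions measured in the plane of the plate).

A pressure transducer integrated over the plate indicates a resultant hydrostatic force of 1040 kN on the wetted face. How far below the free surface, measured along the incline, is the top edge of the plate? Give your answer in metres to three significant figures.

y_top ≈ 3.32 m

γ = 1.025 × 9.81 = 10.05525 kN/m³.
A = 5.1 × 4.1 = 20.91 m².
From F = γ·h_c·A, the centroid depth is h_c = 1040/(10.05525 × 20.91) = 4.94637 m.
Let θ = 67° be the plate's angle to the horizontal; measure y along the incline from where the plane meets the free surface. Vertical depth h = y·sinθ with sinθ = 0.920505.
Along the incline, y_c = h_c/sinθ = 4.94637/0.920505 = 5.37354 m.
The centroid lies 4.1/2 = 2.05 m below the top edge, so the top edge sits at y_top = 5.37354 − 2.05 = 3.32354 m along the incline.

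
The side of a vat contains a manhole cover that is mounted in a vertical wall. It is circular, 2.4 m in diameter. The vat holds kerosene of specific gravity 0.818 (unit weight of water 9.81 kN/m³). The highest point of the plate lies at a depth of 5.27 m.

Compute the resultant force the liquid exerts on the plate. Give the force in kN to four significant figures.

γ = 0.818 × 9.81 = 8.02458 kN/m³.
The centroid is at the centre, 1.2 m below the top of the plate, so the centroid depth is h_c = 5.27 + 1.2 = 6.47 m.
A = π(1.2)² = 4.52389 m².
Resultant F = γ·h_c·A = 8.02458 × 6.47 × 4.52389 = 234.876 kN.

F ≈ 234.9 kN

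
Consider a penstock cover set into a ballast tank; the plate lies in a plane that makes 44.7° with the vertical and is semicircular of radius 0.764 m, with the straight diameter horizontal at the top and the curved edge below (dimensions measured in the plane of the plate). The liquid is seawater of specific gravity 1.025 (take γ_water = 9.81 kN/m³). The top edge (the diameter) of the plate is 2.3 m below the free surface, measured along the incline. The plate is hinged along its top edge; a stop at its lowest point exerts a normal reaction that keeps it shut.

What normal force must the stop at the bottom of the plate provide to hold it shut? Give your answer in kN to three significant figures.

γ = 1.025 × 9.81 = 10.05525 kN/m³.
The plate makes 44.7° with the vertical, i.e. θ = 90° − 44.7° = 45.3° to the horizontal. Measuring y along the incline from the free-surface line, vertical depth h = y·sinθ with sinθ = 0.710799.
The centroid of a semicircle lies 4r/(3π) = 0.324252 m from the diameter, here below the top edge, so y_c = 2.3 + 0.324252 = 2.62425 m and h_c = 2.62425 × 0.710799 = 1.86531 m.
A = πr²/2 = π × 0.764²/2 = 0.916868 m².
Resultant F = γ·h_c·A = 10.05525 × 1.86531 × 0.916868 = 17.1969 kN.
I_c = (π/8 − 8/(9π))·r⁴ = 0.109757 × 0.764⁴ = 0.0373943 m⁴.
Centre of pressure: y_p = y_c + I_c/(y_c·A) = 2.62425 + 0.0373943/(2.62425 × 0.916868) = 2.62425 + 0.0155415 = 2.63979 m along the plane.
The resultant acts 0.324252 + 0.0155415 = 0.339793 m (along the plate) below the hinge at the top edge, so the moment about the hinge is M = F × 0.339793 = 17.1969 × 0.339793 = 5.84339 kN·m.
A normal force at the bottom, 0.764 m from the hinge, must supply this moment: P = 5.84339/0.764 = 7.64842 kN.

P ≈ 7.65 kN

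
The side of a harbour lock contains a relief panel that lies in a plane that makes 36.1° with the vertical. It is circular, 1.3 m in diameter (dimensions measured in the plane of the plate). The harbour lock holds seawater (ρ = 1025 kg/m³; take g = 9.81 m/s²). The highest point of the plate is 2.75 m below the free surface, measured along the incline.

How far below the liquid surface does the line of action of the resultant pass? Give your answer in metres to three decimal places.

γ = ρg = 1025 × 9.81 / 1000 = 10.05525 kN/m³.
The plate makes 36.1° with the vertical, i.e. θ = 90° − 36.1° = 53.9° to the horizontal. Measuring y along the incline from the free-surface line, vertical depth h = y·sinθ with sinθ = 0.807990.
The centroid is at the centre, 0.65 m below the top of the plate, so y_c = 2.75 + 0.65 = 3.4 m and h_c = 3.4 × 0.807990 = 2.74717 m.
A = π(0.65)² = 1.32732 m².
Resultant F = γ·h_c·A = 10.05525 × 2.74717 × 1.32732 = 36.6652 kN.
I_c = πr⁴/4 = π × 0.65⁴/4 = 0.140198 m⁴.
Centre of pressure: y_p = y_c + I_c/(y_c·A) = 3.4 + 0.140198/(3.4 × 1.32732) = 3.4 + 0.0310661 = 3.43107 m along the plane.
Vertically, h_p = y_p·sinθ = 3.43107 × 0.807990 = 2.77227 m.

h_p = 2.772 m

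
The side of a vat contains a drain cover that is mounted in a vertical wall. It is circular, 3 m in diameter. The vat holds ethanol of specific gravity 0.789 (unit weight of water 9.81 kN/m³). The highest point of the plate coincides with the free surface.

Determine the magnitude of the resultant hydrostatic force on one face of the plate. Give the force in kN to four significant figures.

γ = 0.789 × 9.81 = 7.74009 kN/m³.
The centroid is at the centre, 1.5 m below the top of the plate, so the centroid depth is h_c = 1.5 m.
A = π(1.5)² = 7.06858 m².
Resultant F = γ·h_c·A = 7.74009 × 1.5 × 7.06858 = 82.0672 kN.

F ≈ 82.07 kN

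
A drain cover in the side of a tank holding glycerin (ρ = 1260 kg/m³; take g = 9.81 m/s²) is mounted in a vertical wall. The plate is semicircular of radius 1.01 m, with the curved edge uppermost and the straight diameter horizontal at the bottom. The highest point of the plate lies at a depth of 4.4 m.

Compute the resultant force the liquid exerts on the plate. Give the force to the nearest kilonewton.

F ≈ 99 kN

γ = ρg = 1260 × 9.81 / 1000 = 12.3606 kN/m³.
The centroid lies 4r/(3π) = 0.428657 m above the diameter, so r − 4r/(3π) = 1.01 − 0.428657 = 0.581343 m below the topmost point, so the centroid depth is h_c = 4.4 + 0.581343 = 4.98134 m.
A = πr²/2 = π × 1.01²/2 = 1.60237 m².
Resultant F = γ·h_c·A = 12.3606 × 4.98134 × 1.60237 = 98.6617 kN.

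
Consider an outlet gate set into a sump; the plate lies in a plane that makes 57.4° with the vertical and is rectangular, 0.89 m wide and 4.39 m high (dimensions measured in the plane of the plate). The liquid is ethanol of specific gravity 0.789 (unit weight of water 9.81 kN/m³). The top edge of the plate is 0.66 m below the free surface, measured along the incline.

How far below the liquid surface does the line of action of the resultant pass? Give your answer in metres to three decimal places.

h_p = 1.841 m

γ = 0.789 × 9.81 = 7.74009 kN/m³.
The plate makes 57.4° with the vertical, i.e. θ = 90° − 57.4° = 32.6° to the horizontal. Measuring y along the incline from the free-surface line, vertical depth h = y·sinθ with sinθ = 0.538771.
The centroid lies 4.39/2 = 2.195 m below the top edge, so y_c = 0.66 + 2.195 = 2.855 m and h_c = 2.855 × 0.538771 = 1.53819 m.
A = 0.89 × 4.39 = 3.9071 m².
Resultant F = γ·h_c·A = 7.74009 × 1.53819 × 3.9071 = 46.5169 kN.
I_c = b·h³/12 = 0.89 × 4.39³/12 = 6.27484 m⁴.
Centre of pressure: y_p = y_c + I_c/(y_c·A) = 2.855 + 6.27484/(2.855 × 3.9071) = 2.855 + 0.562525 = 3.41752 m along the plane.
Vertically, h_p = y_p·sinθ = 3.41752 × 0.538771 = 1.84126 m.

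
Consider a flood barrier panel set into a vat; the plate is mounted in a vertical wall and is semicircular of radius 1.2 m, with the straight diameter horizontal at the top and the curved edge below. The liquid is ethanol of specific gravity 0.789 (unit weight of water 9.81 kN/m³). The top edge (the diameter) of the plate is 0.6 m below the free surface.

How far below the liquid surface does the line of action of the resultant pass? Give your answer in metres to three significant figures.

h_p = 1.20 m

γ = 0.789 × 9.81 = 7.74009 kN/m³.
The centroid of a semicircle lies 4r/(3π) = 0.509296 m from the diameter, here below the top edge, so the centroid depth is h_c = 0.6 + 0.509296 = 1.1093 m.
A = πr²/2 = π × 1.2²/2 = 2.26195 m².
Resultant F = γ·h_c·A = 7.74009 × 1.1093 × 2.26195 = 19.4213 kN.
I_c = (π/8 − 8/(9π))·r⁴ = 0.109757 × 1.2⁴ = 0.227592 m⁴.
Centre of pressure: y_p = y_c + I_c/(y_c·A) = 1.1093 + 0.227592/(1.1093 × 2.26195) = 1.1093 + 0.0907037 = 1.2 m along the plane.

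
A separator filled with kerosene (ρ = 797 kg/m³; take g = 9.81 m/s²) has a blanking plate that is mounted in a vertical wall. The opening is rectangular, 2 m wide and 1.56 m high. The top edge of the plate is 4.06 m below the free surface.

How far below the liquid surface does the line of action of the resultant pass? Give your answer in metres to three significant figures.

γ = ρg = 797 × 9.81 / 1000 = 7.81857 kN/m³.
The centroid lies 1.56/2 = 0.78 m below the top edge, so the centroid depth is h_c = 4.06 + 0.78 = 4.84 m.
A = 2 × 1.56 = 3.12 m².
Resultant F = γ·h_c·A = 7.81857 × 4.84 × 3.12 = 118.067 kN.
I_c = b·h³/12 = 2 × 1.56³/12 = 0.632736 m⁴.
Centre of pressure: y_p = y_c + I_c/(y_c·A) = 4.84 + 0.632736/(4.84 × 3.12) = 4.84 + 0.0419008 = 4.8819 m along the plane.

h_p = 4.88 m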